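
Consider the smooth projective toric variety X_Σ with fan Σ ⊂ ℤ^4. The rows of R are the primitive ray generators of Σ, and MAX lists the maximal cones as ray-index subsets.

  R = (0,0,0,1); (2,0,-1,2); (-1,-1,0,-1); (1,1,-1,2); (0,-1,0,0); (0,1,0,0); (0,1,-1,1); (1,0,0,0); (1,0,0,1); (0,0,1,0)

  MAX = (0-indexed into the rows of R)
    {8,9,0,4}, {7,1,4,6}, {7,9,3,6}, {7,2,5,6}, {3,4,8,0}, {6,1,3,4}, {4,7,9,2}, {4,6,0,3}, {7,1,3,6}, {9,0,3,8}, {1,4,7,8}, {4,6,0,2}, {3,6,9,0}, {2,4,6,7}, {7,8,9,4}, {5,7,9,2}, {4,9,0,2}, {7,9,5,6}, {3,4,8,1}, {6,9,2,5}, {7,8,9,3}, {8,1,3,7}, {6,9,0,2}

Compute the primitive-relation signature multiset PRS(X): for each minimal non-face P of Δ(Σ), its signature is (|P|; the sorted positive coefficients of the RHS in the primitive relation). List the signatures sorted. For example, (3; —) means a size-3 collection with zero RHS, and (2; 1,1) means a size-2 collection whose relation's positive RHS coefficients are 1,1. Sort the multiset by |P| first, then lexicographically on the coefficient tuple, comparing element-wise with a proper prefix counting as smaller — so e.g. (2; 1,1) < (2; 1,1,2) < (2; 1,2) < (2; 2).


The 16 primitive collections of Σ (r=10, n=4):

  P = {4,5}:  v_{4} + v_{5} = 0  ⇒ sig = (2; —)
  P = {0,7}:  v_{0} + v_{7} = v_{8}  ⇒ sig = (2; 1)
  P = {2,8}:  v_{2} + v_{8} = v_{4}  ⇒ sig = (2; 1)
  P = {6,8}:  v_{6} + v_{8} = v_{3}  ⇒ sig = (2; 1)
  P = {0,5}:  v_{0} + v_{5} = v_{6} + v_{9}  ⇒ sig = (2; 1,1)
  P = {1,5}:  v_{1} + v_{5} = v_{3} + v_{7}  ⇒ sig = (2; 1,1)
  P = {2,3}:  v_{2} + v_{3} = v_{4} + v_{6}  ⇒ sig = (2; 1,1)
  P = {0,1}:  v_{0} + v_{1} = v_{3} + v_{4} + v_{8}  ⇒ sig = (2; 1,1,1)
  P = {5,8}:  v_{5} + v_{8} = v_{6} + v_{7} + v_{9}  ⇒ sig = (2; 1,1,1)
  P = {1,2}:  v_{1} + v_{2} = 2·v_{4} + v_{6} + v_{7}  ⇒ sig = (2; 1,1,2)
  P = {3,5}:  v_{3} + v_{5} = 2·v_{6} + v_{7} + v_{9}  ⇒ sig = (2; 1,1,2)
  P = {1,9}:  v_{1} + v_{9} = 2·v_{8}  ⇒ sig = (2; 2)
  P = {3,4,7}:  v_{3} + v_{4} + v_{7} = v_{1}  ⇒ sig = (3; 1)
  P = {4,6,9}:  v_{4} + v_{6} + v_{9} = v_{0}  ⇒ sig = (3; 1)
  P = {3,4,9}:  v_{3} + v_{4} + v_{9} = v_{0} + v_{8}  ⇒ sig = (3; 1,1)
  P = {2,6,7,9}:  v_{2} + v_{6} + v_{7} + v_{9} = 0  ⇒ sig = (4; —)

Hence PRS(X_Σ) =
{ (2; —),  (2; 1) ×3,  (2; 1,1) ×3,  (2; 1,1,1) ×2,  (2; 1,1,2) ×2,  (2; 2),  (3; 1) ×2,  (3; 1,1),  (4; —) }


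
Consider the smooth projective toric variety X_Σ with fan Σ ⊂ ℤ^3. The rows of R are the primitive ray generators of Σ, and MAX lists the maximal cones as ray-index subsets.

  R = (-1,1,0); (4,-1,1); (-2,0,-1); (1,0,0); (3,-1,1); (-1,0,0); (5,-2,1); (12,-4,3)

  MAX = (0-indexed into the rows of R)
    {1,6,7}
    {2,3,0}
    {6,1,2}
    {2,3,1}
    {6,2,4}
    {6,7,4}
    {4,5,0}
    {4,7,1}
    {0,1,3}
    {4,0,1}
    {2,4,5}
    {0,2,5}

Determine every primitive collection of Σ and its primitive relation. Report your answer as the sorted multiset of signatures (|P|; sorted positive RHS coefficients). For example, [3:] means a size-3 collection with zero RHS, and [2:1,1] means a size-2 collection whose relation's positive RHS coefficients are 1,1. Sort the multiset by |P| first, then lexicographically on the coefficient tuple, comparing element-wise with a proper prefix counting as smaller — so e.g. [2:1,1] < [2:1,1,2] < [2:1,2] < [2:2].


Primitive collections (14):

  {3,5}:  v_{3} + v_{5} = 0 ; sig = [2:]
  {0,6}:  v_{0} + v_{6} = v_{1} ; sig = [2:1]
  {1,5}:  v_{1} + v_{5} = v_{4} ; sig = [2:1]
  {3,4}:  v_{3} + v_{4} = v_{1} ; sig = [2:1]
  {0,7}:  v_{0} + v_{7} = 2·v_{1} + v_{4} ; sig = [2:1,2]
  {3,6}:  v_{3} + v_{6} = 2·v_{1} + v_{2} ; sig = [2:1,2]
  {3,7}:  v_{3} + v_{7} = 2·v_{1} + v_{6} ; sig = [2:1,2]
  {5,6}:  v_{5} + v_{6} = v_{2} + 2·v_{4} ; sig = [2:1,2]
  {5,7}:  v_{5} + v_{7} = 2·v_{4} + v_{6} ; sig = [2:1,2]
  {2,7}:  v_{2} + v_{7} = 2·v_{6} ; sig = [2:2]
  {0,2,4}:  v_{0} + v_{2} + v_{4} = 0 ; sig = [3:]
  {0,1,2}:  v_{0} + v_{1} + v_{2} = v_{3} ; sig = [3:1]
  {1,2,4}:  v_{1} + v_{2} + v_{4} = v_{6} ; sig = [3:1]
  {1,4,6}:  v_{1} + v_{4} + v_{6} = v_{7} ; sig = [3:1]

Sorted signature multiset PRS(X):
    |P|=2: 10 collections, coeffs (), (1), (1), (1), (1,2), (1,2), (1,2), (1,2), (1,2), (2)
    |P|=3: 4 collections, coeffs (), (1), (1), (1)


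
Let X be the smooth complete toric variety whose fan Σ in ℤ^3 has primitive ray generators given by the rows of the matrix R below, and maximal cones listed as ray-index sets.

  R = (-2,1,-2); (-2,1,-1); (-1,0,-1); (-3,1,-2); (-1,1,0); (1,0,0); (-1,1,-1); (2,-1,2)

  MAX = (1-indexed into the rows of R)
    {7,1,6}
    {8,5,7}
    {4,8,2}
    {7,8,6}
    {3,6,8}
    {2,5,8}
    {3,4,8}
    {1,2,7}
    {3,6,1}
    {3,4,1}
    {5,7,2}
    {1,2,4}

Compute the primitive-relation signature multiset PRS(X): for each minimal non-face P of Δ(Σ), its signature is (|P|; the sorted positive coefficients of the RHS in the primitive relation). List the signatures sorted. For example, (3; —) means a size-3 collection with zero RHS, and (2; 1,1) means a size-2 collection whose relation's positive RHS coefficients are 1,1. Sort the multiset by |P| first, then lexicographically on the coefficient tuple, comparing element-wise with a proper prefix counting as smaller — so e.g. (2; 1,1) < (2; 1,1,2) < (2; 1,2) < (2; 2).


Primitive collections (11):

  P = {1,8}:  v_{1} + v_{8} = 0 — sig = (2; —)
  P = {2,3}:  v_{2} + v_{3} = v_{4} — sig = (2; 1)
  P = {2,6}:  v_{2} + v_{6} = v_{7} — sig = (2; 1)
  P = {3,5}:  v_{3} + v_{5} = v_{2} — sig = (2; 1)
  P = {3,7}:  v_{3} + v_{7} = v_{1} — sig = (2; 1)
  P = {4,6}:  v_{4} + v_{6} = v_{1} — sig = (2; 1)
  P = {1,5}:  v_{1} + v_{5} = v_{2} + v_{7} — sig = (2; 1,1)
  P = {4,7}:  v_{4} + v_{7} = v_{1} + v_{2} — sig = (2; 1,1)
  P = {5,6}:  v_{5} + v_{6} = 2·v_{7} + v_{8} — sig = (2; 1,2)
  P = {4,5}:  v_{4} + v_{5} = 2·v_{2} — sig = (2; 2)
  P = {2,7,8}:  v_{2} + v_{7} + v_{8} = v_{5} — sig = (3; 1)

Sorted signature multiset PRS(X):
    |P|=2: 10 collections, coeffs (), (1), (1), (1), (1), (1), (1,1), (1,1), (1,2), (2)
    |P|=3: 1 collection, coeffs (1)


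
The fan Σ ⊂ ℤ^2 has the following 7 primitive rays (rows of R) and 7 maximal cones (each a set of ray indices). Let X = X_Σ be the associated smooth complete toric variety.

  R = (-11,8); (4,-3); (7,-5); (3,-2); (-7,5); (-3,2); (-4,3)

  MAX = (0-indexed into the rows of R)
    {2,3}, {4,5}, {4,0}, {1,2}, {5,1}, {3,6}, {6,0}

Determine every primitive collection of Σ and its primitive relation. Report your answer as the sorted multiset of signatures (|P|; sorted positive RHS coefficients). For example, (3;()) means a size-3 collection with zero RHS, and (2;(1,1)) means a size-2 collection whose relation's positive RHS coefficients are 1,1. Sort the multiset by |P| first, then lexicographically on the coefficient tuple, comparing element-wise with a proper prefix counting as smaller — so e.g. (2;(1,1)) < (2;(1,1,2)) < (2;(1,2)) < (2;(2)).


Minimal non-faces — 14 found among 7 rays, 7 max cones:

  P = {1,6}:  v_{1} + v_{6} = 0  →  sig = (2;())
  P = {2,4}:  v_{2} + v_{4} = 0  →  sig = (2;())
  P = {3,5}:  v_{3} + v_{5} = 0  →  sig = (2;())
  P = {0,1}:  v_{0} + v_{1} = v_{4}  →  sig = (2;(1))
  P = {0,2}:  v_{0} + v_{2} = v_{6}  →  sig = (2;(1))
  P = {1,3}:  v_{1} + v_{3} = v_{2}  →  sig = (2;(1))
  P = {1,4}:  v_{1} + v_{4} = v_{5}  →  sig = (2;(1))
  P = {2,5}:  v_{2} + v_{5} = v_{1}  →  sig = (2;(1))
  P = {2,6}:  v_{2} + v_{6} = v_{3}  →  sig = (2;(1))
  P = {3,4}:  v_{3} + v_{4} = v_{6}  →  sig = (2;(1))
  P = {4,6}:  v_{4} + v_{6} = v_{0}  →  sig = (2;(1))
  P = {5,6}:  v_{5} + v_{6} = v_{4}  →  sig = (2;(1))
  P = {0,3}:  v_{0} + v_{3} = 2·v_{6}  →  sig = (2;(2))
  P = {0,5}:  v_{0} + v_{5} = 2·v_{4}  →  sig = (2;(2))

Hence PRS(X_Σ) =
    (2;())
    (2;())
    (2;())
    (2;(1))
    (2;(1))
    (2;(1))
    (2;(1))
    (2;(1))
    (2;(1))
    (2;(1))
    (2;(1))
    (2;(1))
    (2;(2))
    (2;(2))


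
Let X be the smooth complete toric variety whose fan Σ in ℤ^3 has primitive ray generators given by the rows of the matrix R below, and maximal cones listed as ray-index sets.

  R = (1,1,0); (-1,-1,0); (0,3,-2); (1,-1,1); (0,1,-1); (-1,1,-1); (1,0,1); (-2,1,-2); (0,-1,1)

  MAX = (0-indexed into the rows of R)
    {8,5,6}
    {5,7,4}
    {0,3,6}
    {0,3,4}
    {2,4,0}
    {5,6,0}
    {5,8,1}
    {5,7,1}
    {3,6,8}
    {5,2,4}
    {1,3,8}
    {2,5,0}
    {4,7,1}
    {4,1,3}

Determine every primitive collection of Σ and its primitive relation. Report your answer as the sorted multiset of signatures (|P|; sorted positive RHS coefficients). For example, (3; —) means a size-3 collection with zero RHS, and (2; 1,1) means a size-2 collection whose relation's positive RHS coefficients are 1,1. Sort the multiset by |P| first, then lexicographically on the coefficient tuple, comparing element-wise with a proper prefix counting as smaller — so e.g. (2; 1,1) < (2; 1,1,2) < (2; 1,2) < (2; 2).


17 minimal non-faces of Δ(Σ) (on 9 rays):

  P = {0,1}:  v_{0} + v_{1} = 0  so sig = (2; —)
  P = {3,5}:  v_{3} + v_{5} = 0  so sig = (2; —)
  P = {4,8}:  v_{4} + v_{8} = 0  so sig = (2; —)
  P = {0,8}:  v_{0} + v_{8} = v_{6}  so sig = (2; 1)
  P = {1,6}:  v_{1} + v_{6} = v_{8}  so sig = (2; 1)
  P = {4,6}:  v_{4} + v_{6} = v_{0}  so sig = (2; 1)
  P = {6,7}:  v_{6} + v_{7} = v_{5}  so sig = (2; 1)
  P = {0,7}:  v_{0} + v_{7} = v_{4} + v_{5}  so sig = (2; 1,1)
  P = {1,2}:  v_{1} + v_{2} = v_{4} + v_{5}  so sig = (2; 1,1)
  P = {2,3}:  v_{2} + v_{3} = v_{0} + v_{4}  so sig = (2; 1,1)
  P = {2,8}:  v_{2} + v_{8} = v_{0} + v_{5}  so sig = (2; 1,1)
  P = {3,7}:  v_{3} + v_{7} = v_{1} + v_{4}  so sig = (2; 1,1)
  P = {7,8}:  v_{7} + v_{8} = v_{1} + v_{5}  so sig = (2; 1,1)
  P = {2,6}:  v_{2} + v_{6} = 2·v_{0} + v_{5}  so sig = (2; 1,2)
  P = {2,7}:  v_{2} + v_{7} = 2·v_{4} + 2·v_{5}  so sig = (2; 2,2)
  P = {0,4,5}:  v_{0} + v_{4} + v_{5} = v_{2}  so sig = (3; 1)
  P = {1,4,5}:  v_{1} + v_{4} + v_{5} = v_{7}  so sig = (3; 1)

Sorted signature multiset PRS(X):
    |P|=2: 15 collections, coeffs (), (), (), (1), (1), (1), (1), (1,1), (1,1), (1,1), (1,1), (1,1), (1,1), (1,2), (2,2)
    |P|=3: 2 collections, coeffs (1), (1)


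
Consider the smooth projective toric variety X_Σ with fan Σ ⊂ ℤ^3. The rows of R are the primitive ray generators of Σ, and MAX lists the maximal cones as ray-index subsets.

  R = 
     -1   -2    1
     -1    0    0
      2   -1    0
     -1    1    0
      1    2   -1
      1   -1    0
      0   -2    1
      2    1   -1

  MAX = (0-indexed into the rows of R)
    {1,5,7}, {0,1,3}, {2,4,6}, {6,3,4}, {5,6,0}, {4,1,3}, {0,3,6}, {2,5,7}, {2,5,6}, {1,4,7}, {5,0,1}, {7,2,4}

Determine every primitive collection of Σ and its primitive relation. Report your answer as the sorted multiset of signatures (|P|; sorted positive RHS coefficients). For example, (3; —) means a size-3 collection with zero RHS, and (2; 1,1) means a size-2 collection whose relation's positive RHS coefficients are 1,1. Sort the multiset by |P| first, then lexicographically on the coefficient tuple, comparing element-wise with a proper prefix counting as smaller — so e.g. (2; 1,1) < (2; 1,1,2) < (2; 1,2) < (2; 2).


Δ(Σ) — 8 vertices, 10 min non-faces:

  P = {0,4}:  v_{0} + v_{4} = 0  ⟹  sig = (2; —)
  P = {3,5}:  v_{3} + v_{5} = 0  ⟹  sig = (2; —)
  P = {0,7}:  v_{0} + v_{7} = v_{5}  ⟹  sig = (2; 1)
  P = {1,2}:  v_{1} + v_{2} = v_{5}  ⟹  sig = (2; 1)
  P = {1,6}:  v_{1} + v_{6} = v_{0}  ⟹  sig = (2; 1)
  P = {3,7}:  v_{3} + v_{7} = v_{4}  ⟹  sig = (2; 1)
  P = {4,5}:  v_{4} + v_{5} = v_{7}  ⟹  sig = (2; 1)
  P = {6,7}:  v_{6} + v_{7} = v_{2}  ⟹  sig = (2; 1)
  P = {0,2}:  v_{0} + v_{2} = v_{5} + v_{6}  ⟹  sig = (2; 1,1)
  P = {2,3}:  v_{2} + v_{3} = v_{4} + v_{6}  ⟹  sig = (2; 1,1)

Signatures (|P|; sorted positive RHS coefficients), sorted:
{ (2; —) ×2,  (2; 1) ×6,  (2; 1,1) ×2 }


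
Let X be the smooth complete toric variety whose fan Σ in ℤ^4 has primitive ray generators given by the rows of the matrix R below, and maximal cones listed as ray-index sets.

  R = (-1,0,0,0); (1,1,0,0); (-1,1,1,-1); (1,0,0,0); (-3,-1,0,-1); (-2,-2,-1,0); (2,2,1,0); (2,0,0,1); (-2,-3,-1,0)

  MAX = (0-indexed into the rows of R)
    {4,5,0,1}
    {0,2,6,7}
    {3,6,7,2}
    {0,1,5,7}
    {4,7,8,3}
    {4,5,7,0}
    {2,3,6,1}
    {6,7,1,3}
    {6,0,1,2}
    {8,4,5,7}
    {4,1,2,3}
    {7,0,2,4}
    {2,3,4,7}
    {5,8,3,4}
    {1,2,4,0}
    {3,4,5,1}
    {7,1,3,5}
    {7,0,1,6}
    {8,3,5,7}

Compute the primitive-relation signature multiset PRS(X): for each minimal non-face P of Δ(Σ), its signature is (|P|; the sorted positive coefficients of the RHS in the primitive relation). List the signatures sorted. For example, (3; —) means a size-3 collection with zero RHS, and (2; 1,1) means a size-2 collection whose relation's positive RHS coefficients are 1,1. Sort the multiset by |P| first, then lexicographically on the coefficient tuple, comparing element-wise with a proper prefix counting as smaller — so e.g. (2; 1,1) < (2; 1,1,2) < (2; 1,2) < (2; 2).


The 11 primitive collections of Σ (r=9, n=4):

  P={0,3}:  v_{0} + v_{3} = 0  so sig = (2; —)
  P={5,6}:  v_{5} + v_{6} = 0  so sig = (2; —)
  P={2,5}:  v_{2} + v_{5} = v_{4}  so sig = (2; 1)
  P={4,6}:  v_{4} + v_{6} = v_{2}  so sig = (2; 1)
  P={1,8}:  v_{1} + v_{8} = v_{3} + v_{5}  so sig = (2; 1,1)
  P={0,8}:  v_{0} + v_{8} = v_{4} + v_{5} + v_{7}  so sig = (2; 1,1,1)
  P={6,8}:  v_{6} + v_{8} = v_{3} + v_{4} + v_{7}  so sig = (2; 1,1,1)
  P={2,8}:  v_{2} + v_{8} = v_{3} + 2·v_{4} + v_{7}  so sig = (2; 1,1,2)
  P={1,4,7}:  v_{1} + v_{4} + v_{7} = 0  so sig = (3; —)
  P={1,2,7}:  v_{1} + v_{2} + v_{7} = v_{6}  so sig = (3; 1)
  P={3,4,5,7}:  v_{3} + v_{4} + v_{5} + v_{7} = v_{8}  so sig = (4; 1)

so the primitive-relation signature multiset is
[(2; —), (2; —), (2; 1), (2; 1), (2; 1,1), (2; 1,1,1), (2; 1,1,1), (2; 1,1,2), (3; —), (3; 1), (4; 1)]


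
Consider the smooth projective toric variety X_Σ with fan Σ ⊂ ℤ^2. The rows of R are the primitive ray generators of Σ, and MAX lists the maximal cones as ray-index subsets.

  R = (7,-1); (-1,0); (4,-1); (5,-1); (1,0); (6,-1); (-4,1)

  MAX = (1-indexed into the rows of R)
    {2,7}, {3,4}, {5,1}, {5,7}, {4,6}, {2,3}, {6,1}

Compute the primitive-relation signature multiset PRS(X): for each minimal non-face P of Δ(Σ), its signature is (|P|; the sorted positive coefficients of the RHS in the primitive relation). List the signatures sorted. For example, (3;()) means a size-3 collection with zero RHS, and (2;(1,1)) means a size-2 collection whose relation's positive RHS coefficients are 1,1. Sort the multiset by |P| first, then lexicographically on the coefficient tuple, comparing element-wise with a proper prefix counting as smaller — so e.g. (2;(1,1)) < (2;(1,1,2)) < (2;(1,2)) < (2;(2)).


The 14 primitive collections of Σ (r=7, n=2):

  {2,5}:  v_{2} + v_{5} = 0  so sig = (2;())
  {3,7}:  v_{3} + v_{7} = 0  so sig = (2;())
  {1,2}:  v_{1} + v_{2} = v_{6}  so sig = (2;(1))
  {2,4}:  v_{2} + v_{4} = v_{3}  so sig = (2;(1))
  {2,6}:  v_{2} + v_{6} = v_{4}  so sig = (2;(1))
  {3,5}:  v_{3} + v_{5} = v_{4}  so sig = (2;(1))
  {4,5}:  v_{4} + v_{5} = v_{6}  so sig = (2;(1))
  {4,7}:  v_{4} + v_{7} = v_{5}  so sig = (2;(1))
  {5,6}:  v_{5} + v_{6} = v_{1}  so sig = (2;(1))
  {1,3}:  v_{1} + v_{3} = v_{4} + v_{6}  so sig = (2;(1,1))
  {1,4}:  v_{1} + v_{4} = 2·v_{6}  so sig = (2;(2))
  {3,6}:  v_{3} + v_{6} = 2·v_{4}  so sig = (2;(2))
  {6,7}:  v_{6} + v_{7} = 2·v_{5}  so sig = (2;(2))
  {1,7}:  v_{1} + v_{7} = 3·v_{5}  so sig = (2;(3))

Sorted signature multiset PRS(X):
[(2;()), (2;()), (2;(1)), (2;(1)), (2;(1)), (2;(1)), (2;(1)), (2;(1)), (2;(1)), (2;(1,1)), (2;(2)), (2;(2)), (2;(2)), (2;(3))]


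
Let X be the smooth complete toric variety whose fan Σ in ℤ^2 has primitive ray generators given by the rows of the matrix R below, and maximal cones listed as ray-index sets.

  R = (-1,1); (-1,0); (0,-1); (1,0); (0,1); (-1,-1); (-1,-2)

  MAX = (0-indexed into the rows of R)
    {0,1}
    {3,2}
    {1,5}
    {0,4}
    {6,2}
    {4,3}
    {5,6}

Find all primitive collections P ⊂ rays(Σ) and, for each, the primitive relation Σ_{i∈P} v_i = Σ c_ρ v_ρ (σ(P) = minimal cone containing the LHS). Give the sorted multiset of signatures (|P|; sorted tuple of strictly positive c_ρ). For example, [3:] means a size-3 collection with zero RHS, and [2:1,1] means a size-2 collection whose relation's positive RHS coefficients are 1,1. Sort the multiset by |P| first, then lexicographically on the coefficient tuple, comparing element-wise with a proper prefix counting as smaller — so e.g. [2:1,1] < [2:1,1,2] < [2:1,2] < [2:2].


|primitive collections| = 14. Relations:

  {1,3}:  v_{1} + v_{3} = 0 — sig = [2:]
  {2,4}:  v_{2} + v_{4} = 0 — sig = [2:]
  {0,2}:  v_{0} + v_{2} = v_{1} — sig = [2:1]
  {0,3}:  v_{0} + v_{3} = v_{4} — sig = [2:1]
  {1,2}:  v_{1} + v_{2} = v_{5} — sig = [2:1]
  {1,4}:  v_{1} + v_{4} = v_{0} — sig = [2:1]
  {2,5}:  v_{2} + v_{5} = v_{6} — sig = [2:1]
  {3,5}:  v_{3} + v_{5} = v_{2} — sig = [2:1]
  {4,5}:  v_{4} + v_{5} = v_{1} — sig = [2:1]
  {4,6}:  v_{4} + v_{6} = v_{5} — sig = [2:1]
  {0,6}:  v_{0} + v_{6} = v_{1} + v_{5} — sig = [2:1,1]
  {0,5}:  v_{0} + v_{5} = 2·v_{1} — sig = [2:2]
  {1,6}:  v_{1} + v_{6} = 2·v_{5} — sig = [2:2]
  {3,6}:  v_{3} + v_{6} = 2·v_{2} — sig = [2:2]

so the primitive-relation signature multiset is
    |P|=2: 14 collections, coeffs (), (), (1), (1), (1), (1), (1), (1), (1), (1), (1,1), (2), (2), (2)


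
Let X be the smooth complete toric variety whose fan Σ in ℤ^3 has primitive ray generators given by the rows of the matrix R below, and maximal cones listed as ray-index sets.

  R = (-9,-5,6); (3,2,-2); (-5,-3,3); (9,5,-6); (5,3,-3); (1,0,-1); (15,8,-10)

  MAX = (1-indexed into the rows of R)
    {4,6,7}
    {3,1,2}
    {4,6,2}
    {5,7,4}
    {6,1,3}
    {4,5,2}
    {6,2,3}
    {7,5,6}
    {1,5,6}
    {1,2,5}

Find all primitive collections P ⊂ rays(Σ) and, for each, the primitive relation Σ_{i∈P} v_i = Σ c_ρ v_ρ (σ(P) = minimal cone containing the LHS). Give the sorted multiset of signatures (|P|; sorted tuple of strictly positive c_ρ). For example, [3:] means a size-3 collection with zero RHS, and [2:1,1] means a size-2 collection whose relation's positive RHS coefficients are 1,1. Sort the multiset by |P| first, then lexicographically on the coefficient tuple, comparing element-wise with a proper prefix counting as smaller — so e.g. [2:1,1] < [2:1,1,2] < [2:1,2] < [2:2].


Σ has 9 primitive collections:

  P={1,4}:  v_{1} + v_{4} = 0  ⟹  sig = [2:]
  P={3,5}:  v_{3} + v_{5} = 0  ⟹  sig = [2:]
  P={1,7}:  v_{1} + v_{7} = v_{5} + v_{6}  ⟹  sig = [2:1,1]
  P={3,4}:  v_{3} + v_{4} = v_{2} + v_{6}  ⟹  sig = [2:1,1]
  P={3,7}:  v_{3} + v_{7} = v_{4} + v_{6}  ⟹  sig = [2:1,1]
  P={2,7}:  v_{2} + v_{7} = 2·v_{4}  ⟹  sig = [2:2]
  P={1,2,6}:  v_{1} + v_{2} + v_{6} = v_{3}  ⟹  sig = [3:1]
  P={2,5,6}:  v_{2} + v_{5} + v_{6} = v_{4}  ⟹  sig = [3:1]
  P={4,5,6}:  v_{4} + v_{5} + v_{6} = v_{7}  ⟹  sig = [3:1]

Signatures (|P|; sorted positive RHS coefficients), sorted:
[[2:], [2:], [2:1,1], [2:1,1], [2:1,1], [2:2], [3:1], [3:1], [3:1]]


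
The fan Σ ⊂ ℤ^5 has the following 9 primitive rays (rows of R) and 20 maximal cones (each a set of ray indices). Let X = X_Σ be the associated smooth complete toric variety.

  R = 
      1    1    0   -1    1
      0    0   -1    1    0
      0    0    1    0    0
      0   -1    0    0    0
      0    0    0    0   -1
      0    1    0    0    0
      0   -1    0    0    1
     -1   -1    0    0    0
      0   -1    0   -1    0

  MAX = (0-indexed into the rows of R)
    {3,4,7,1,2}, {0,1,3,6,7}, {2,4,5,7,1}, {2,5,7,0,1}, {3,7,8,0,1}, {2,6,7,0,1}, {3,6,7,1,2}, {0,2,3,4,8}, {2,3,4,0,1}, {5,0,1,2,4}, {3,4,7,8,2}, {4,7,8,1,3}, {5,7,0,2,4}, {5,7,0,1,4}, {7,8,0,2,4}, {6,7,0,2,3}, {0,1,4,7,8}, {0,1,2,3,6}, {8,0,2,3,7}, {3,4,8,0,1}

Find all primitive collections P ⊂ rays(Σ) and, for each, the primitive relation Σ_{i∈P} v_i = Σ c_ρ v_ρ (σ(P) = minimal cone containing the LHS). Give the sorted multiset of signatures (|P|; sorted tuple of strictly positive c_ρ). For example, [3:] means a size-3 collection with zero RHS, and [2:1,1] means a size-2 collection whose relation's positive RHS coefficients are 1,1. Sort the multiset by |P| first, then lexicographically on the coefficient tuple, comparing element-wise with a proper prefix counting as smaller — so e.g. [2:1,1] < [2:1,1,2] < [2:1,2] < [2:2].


|primitive collections| = 9. Relations:

  P = {3,5}:  v_{3} + v_{5} = 0 — sig = [2:]
  P = {4,6}:  v_{4} + v_{6} = v_{3} — sig = [2:1]
  P = {5,8}:  v_{5} + v_{8} = v_{0} + v_{4} + v_{7} — sig = [2:1,1,1]
  P = {5,6}:  v_{5} + v_{6} = v_{0} + v_{1} + v_{2} + v_{7} — sig = [2:1,1,1,1]
  P = {6,8}:  v_{6} + v_{8} = v_{0} + 2·v_{3} + v_{7} — sig = [2:1,1,2]
  P = {1,2,8}:  v_{1} + v_{2} + v_{8} = v_{3} — sig = [3:1]
  P = {0,3,4,7}:  v_{0} + v_{3} + v_{4} + v_{7} = v_{8} — sig = [4:1]
  P = {0,1,2,4,7}:  v_{0} + v_{1} + v_{2} + v_{4} + v_{7} = 0 — sig = [5:]
  P = {0,1,2,3,7}:  v_{0} + v_{1} + v_{2} + v_{3} + v_{7} = v_{6} — sig = [5:1]

Sorted signature multiset PRS(X):
{ [2:],  [2:1],  [2:1,1,1],  [2:1,1,1,1],  [2:1,1,2],  [3:1],  [4:1],  [5:],  [5:1] }


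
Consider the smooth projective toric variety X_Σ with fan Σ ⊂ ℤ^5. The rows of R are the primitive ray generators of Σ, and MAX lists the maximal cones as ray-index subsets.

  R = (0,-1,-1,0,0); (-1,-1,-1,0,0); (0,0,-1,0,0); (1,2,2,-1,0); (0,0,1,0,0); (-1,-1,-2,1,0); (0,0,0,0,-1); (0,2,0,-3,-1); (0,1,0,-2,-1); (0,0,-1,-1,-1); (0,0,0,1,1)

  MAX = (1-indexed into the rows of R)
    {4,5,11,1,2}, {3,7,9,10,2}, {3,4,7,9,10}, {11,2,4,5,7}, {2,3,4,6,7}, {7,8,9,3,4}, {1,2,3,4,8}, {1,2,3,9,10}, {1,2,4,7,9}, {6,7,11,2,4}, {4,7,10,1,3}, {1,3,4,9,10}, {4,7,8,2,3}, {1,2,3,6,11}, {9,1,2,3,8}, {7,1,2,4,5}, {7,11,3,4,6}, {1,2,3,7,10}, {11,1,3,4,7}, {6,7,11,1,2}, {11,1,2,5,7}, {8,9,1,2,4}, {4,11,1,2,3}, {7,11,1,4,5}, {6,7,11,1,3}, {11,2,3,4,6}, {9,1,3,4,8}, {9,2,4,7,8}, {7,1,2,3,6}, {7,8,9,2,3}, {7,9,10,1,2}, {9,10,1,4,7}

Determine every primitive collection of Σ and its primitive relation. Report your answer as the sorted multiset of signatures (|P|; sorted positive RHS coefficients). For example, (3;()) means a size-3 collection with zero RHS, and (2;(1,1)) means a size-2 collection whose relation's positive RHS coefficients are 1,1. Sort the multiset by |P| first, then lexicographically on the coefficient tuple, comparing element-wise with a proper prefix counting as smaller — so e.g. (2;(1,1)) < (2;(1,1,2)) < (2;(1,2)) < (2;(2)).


20 minimal non-faces of Δ(Σ) (on 11 rays):

  P={3,5}:  v_{3} + v_{5} = 0 — sig = (2;())
  P={10,11}:  v_{10} + v_{11} = v_{3} — sig = (2;(1))
  P={5,6}:  v_{5} + v_{6} = v_{2} + v_{7} + v_{11} — sig = (2;(1,1,1))
  P={5,8}:  v_{5} + v_{8} = v_{2} + v_{4} + v_{9} — sig = (2;(1,1,1))
  P={9,11}:  v_{9} + v_{11} = v_{2} + v_{3} + v_{4} — sig = (2;(1,1,1))
  P={5,10}:  v_{5} + v_{10} = v_{1} + v_{2} + v_{4} + v_{7} — sig = (2;(1,1,1,1))
  P={6,10}:  v_{6} + v_{10} = v_{2} + 2·v_{3} + v_{7} — sig = (2;(1,1,2))
  P={5,9}:  v_{5} + v_{9} = v_{1} + 2·v_{2} + 2·v_{4} + v_{7} — sig = (2;(1,1,2,2))
  P={6,9}:  v_{6} + v_{9} = 2·v_{2} + 2·v_{3} + v_{4} + v_{7} — sig = (2;(1,1,2,2))
  P={8,10}:  v_{8} + v_{10} = v_{3} + 2·v_{9} — sig = (2;(1,2))
  P={6,8}:  v_{6} + v_{8} = 3·v_{2} + 3·v_{3} + 2·v_{4} + v_{7} — sig = (2;(1,2,3,3))
  P={8,11}:  v_{8} + v_{11} = 2·v_{2} + 2·v_{3} + 2·v_{4} — sig = (2;(2,2,2))
  P={1,4,6}:  v_{1} + v_{4} + v_{6} = v_{3} — sig = (3;(1))
  P={2,4,10}:  v_{2} + v_{4} + v_{10} = v_{9} — sig = (3;(1))
  P={1,7,8}:  v_{1} + v_{7} + v_{8} = v_{9} + v_{10} — sig = (3;(1,1))
  P={2,3,4,9}:  v_{2} + v_{3} + v_{4} + v_{9} = v_{8} — sig = (4;(1))
  P={2,3,7,11}:  v_{2} + v_{3} + v_{7} + v_{11} = v_{6} — sig = (4;(1))
  P={1,3,7,9}:  v_{1} + v_{3} + v_{7} + v_{9} = 2·v_{10} — sig = (4;(2))
  P={1,2,4,7,11}:  v_{1} + v_{2} + v_{4} + v_{7} + v_{11} = 0 — sig = (5;())
  P={1,2,3,4,7}:  v_{1} + v_{2} + v_{3} + v_{4} + v_{7} = v_{10} — sig = (5;(1))

Hence PRS(X_Σ) =
[(2;()), (2;(1)), (2;(1,1,1)), (2;(1,1,1)), (2;(1,1,1)), (2;(1,1,1,1)), (2;(1,1,2)), (2;(1,1,2,2)), (2;(1,1,2,2)), (2;(1,2)), (2;(1,2,3,3)), (2;(2,2,2)), (3;(1)), (3;(1)), (3;(1,1)), (4;(1)), (4;(1)), (4;(2)), (5;()), (5;(1))]


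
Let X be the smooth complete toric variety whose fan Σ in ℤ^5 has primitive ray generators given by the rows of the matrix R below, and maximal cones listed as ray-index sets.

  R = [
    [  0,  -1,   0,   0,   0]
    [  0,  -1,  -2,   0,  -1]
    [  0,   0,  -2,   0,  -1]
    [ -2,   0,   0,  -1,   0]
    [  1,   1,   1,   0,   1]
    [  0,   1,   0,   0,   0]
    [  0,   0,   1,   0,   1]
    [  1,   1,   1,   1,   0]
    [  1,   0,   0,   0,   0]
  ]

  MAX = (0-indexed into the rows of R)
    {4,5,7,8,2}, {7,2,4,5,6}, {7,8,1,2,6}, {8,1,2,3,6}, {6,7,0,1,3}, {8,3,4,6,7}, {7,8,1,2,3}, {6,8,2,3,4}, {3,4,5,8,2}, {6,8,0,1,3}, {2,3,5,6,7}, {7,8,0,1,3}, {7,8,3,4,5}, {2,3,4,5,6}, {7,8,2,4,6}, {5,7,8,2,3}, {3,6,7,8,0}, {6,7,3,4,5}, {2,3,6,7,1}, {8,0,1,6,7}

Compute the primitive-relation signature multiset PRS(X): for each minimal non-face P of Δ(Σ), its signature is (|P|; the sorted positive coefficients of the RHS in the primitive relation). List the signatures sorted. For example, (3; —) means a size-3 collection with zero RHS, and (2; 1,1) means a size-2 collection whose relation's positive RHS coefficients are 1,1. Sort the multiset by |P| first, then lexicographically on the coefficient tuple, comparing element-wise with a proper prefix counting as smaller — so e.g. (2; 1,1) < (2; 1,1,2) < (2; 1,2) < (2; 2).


|primitive collections| = 9. Relations:

  P = {0,5}:  v_{0} + v_{5} = 0  ⇒ sig = (2; —)
  P = {0,2}:  v_{0} + v_{2} = v_{1}  ⇒ sig = (2; 1)
  P = {1,5}:  v_{1} + v_{5} = v_{2}  ⇒ sig = (2; 1)
  P = {0,4}:  v_{0} + v_{4} = v_{6} + v_{8}  ⇒ sig = (2; 1,1)
  P = {1,4}:  v_{1} + v_{4} = v_{2} + v_{6} + v_{8}  ⇒ sig = (2; 1,1,1)
  P = {5,6,8}:  v_{5} + v_{6} + v_{8} = v_{4}  ⇒ sig = (3; 1)
  P = {2,3,4,7}:  v_{2} + v_{3} + v_{4} + v_{7} = 2·v_{5}  ⇒ sig = (4; 2)
  P = {1,3,6,7,8}:  v_{1} + v_{3} + v_{6} + v_{7} + v_{8} = 0  ⇒ sig = (5; —)
  P = {2,3,6,7,8}:  v_{2} + v_{3} + v_{6} + v_{7} + v_{8} = v_{5}  ⇒ sig = (5; 1)

Sorted signature multiset PRS(X):
    |P|=2: 5 collections, coeffs (), (1), (1), (1,1), (1,1,1)
    |P|=3: 1 collection, coeffs (1)
    |P|=4: 1 collection, coeffs (2)
    |P|=5: 2 collections, coeffs (), (1)


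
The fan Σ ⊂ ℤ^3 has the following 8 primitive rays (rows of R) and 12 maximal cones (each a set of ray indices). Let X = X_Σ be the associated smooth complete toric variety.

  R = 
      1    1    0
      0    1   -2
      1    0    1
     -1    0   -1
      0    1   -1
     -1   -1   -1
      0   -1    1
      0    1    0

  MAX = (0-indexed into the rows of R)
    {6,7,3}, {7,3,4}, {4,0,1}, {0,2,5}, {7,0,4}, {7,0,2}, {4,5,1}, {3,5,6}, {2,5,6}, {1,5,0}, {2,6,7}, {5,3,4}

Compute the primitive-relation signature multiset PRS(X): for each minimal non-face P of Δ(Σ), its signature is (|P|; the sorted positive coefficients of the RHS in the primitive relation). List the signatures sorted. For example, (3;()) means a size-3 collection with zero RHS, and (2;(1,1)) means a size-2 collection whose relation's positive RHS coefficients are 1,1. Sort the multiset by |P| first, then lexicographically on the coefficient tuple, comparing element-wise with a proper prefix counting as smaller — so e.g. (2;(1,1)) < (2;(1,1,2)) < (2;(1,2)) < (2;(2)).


11 collections generate NE(X_Σ); each relation:

  • {2,3}:  v_{2} + v_{3} = 0  ⇒ sig = (2;())
  • {4,6}:  v_{4} + v_{6} = 0  ⇒ sig = (2;())
  • {0,3}:  v_{0} + v_{3} = v_{4}  ⇒ sig = (2;(1))
  • {0,6}:  v_{0} + v_{6} = v_{2}  ⇒ sig = (2;(1))
  • {2,4}:  v_{2} + v_{4} = v_{0}  ⇒ sig = (2;(1))
  • {5,7}:  v_{5} + v_{7} = v_{3}  ⇒ sig = (2;(1))
  • {1,6}:  v_{1} + v_{6} = v_{0} + v_{5}  ⇒ sig = (2;(1,1))
  • {1,2}:  v_{1} + v_{2} = 2·v_{0} + v_{5}  ⇒ sig = (2;(1,2))
  • {1,3}:  v_{1} + v_{3} = 2·v_{4} + v_{5}  ⇒ sig = (2;(1,2))
  • {1,7}:  v_{1} + v_{7} = 2·v_{4}  ⇒ sig = (2;(2))
  • {0,4,5}:  v_{0} + v_{4} + v_{5} = v_{1}  ⇒ sig = (3;(1))

so the primitive-relation signature multiset is
[(2;()), (2;()), (2;(1)), (2;(1)), (2;(1)), (2;(1)), (2;(1,1)), (2;(1,2)), (2;(1,2)), (2;(2)), (3;(1))]


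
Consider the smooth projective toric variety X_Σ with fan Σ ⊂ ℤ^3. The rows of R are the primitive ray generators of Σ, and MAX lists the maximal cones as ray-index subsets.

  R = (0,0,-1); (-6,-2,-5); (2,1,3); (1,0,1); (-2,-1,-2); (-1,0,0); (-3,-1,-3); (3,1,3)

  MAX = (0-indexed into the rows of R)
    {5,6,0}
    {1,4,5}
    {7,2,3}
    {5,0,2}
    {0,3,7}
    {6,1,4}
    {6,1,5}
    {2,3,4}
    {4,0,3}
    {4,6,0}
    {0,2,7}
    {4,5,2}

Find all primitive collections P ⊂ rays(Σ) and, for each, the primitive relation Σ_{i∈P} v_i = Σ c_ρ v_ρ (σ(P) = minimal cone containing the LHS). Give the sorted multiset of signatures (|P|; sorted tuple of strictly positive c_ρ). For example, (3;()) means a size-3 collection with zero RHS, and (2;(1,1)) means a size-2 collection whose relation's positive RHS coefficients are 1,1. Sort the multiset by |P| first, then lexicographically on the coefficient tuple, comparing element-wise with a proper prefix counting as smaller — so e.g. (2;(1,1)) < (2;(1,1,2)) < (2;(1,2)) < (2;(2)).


Minimal non-faces — 14 found among 8 rays, 12 max cones:

  P={6,7}:  v_{6} + v_{7} = 0  ⇒ sig = (2;())
  P={2,6}:  v_{2} + v_{6} = v_{5}  ⇒ sig = (2;(1))
  P={3,6}:  v_{3} + v_{6} = v_{4}  ⇒ sig = (2;(1))
  P={4,7}:  v_{4} + v_{7} = v_{3}  ⇒ sig = (2;(1))
  P={5,7}:  v_{5} + v_{7} = v_{2}  ⇒ sig = (2;(1))
  P={1,7}:  v_{1} + v_{7} = v_{4} + v_{5}  ⇒ sig = (2;(1,1))
  P={3,5}:  v_{3} + v_{5} = v_{2} + v_{4}  ⇒ sig = (2;(1,1))
  P={1,2}:  v_{1} + v_{2} = v_{4} + 2·v_{5}  ⇒ sig = (2;(1,2))
  P={1,3}:  v_{1} + v_{3} = 2·v_{4} + v_{5}  ⇒ sig = (2;(1,2))
  P={0,1}:  v_{0} + v_{1} = 2·v_{6}  ⇒ sig = (2;(2))
  P={0,2,4}:  v_{0} + v_{2} + v_{4} = 0  ⇒ sig = (3;())
  P={0,2,3}:  v_{0} + v_{2} + v_{3} = v_{7}  ⇒ sig = (3;(1))
  P={0,4,5}:  v_{0} + v_{4} + v_{5} = v_{6}  ⇒ sig = (3;(1))
  P={4,5,6}:  v_{4} + v_{5} + v_{6} = v_{1}  ⇒ sig = (3;(1))

Hence PRS(X_Σ) =
{ (2;()),  (2;(1)) ×4,  (2;(1,1)) ×2,  (2;(1,2)) ×2,  (2;(2)),  (3;()),  (3;(1)) ×3 }


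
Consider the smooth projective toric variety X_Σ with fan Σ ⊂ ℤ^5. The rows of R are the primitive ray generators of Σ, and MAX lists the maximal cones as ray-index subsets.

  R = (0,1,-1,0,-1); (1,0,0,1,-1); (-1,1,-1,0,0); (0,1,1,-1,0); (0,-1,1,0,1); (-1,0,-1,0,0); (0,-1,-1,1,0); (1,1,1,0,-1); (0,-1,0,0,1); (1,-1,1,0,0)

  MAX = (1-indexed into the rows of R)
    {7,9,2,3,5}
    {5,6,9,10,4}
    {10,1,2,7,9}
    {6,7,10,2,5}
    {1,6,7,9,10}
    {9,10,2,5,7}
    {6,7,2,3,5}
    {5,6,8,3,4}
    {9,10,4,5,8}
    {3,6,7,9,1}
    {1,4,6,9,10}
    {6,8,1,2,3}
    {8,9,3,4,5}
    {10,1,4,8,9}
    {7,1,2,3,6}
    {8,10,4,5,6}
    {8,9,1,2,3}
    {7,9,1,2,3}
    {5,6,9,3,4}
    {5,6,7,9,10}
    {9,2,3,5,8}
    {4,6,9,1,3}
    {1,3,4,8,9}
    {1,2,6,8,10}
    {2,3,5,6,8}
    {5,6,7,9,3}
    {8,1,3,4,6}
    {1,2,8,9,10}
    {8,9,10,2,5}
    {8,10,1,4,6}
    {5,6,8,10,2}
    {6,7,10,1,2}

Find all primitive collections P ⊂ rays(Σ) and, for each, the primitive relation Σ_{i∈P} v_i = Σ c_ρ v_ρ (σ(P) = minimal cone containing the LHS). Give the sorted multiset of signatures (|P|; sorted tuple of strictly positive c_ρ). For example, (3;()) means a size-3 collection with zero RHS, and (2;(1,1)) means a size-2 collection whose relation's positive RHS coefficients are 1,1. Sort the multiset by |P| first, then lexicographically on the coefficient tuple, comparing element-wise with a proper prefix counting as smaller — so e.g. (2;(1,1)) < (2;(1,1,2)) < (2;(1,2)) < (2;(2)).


Δ(Σ) — 10 vertices, 7 min non-faces:

  P={1,5}:  v_{1} + v_{5} = 0  so sig = (2;())
  P={3,10}:  v_{3} + v_{10} = 0  so sig = (2;())
  P={4,7}:  v_{4} + v_{7} = 0  so sig = (2;())
  P={2,4}:  v_{2} + v_{4} = v_{8}  so sig = (2;(1))
  P={7,8}:  v_{7} + v_{8} = v_{2}  so sig = (2;(1))
  P={6,8,9}:  v_{6} + v_{8} + v_{9} = 0  so sig = (3;())
  P={2,6,9}:  v_{2} + v_{6} + v_{9} = v_{7}  so sig = (3;(1))

Sorted signature multiset PRS(X):
    (2;())
    (2;())
    (2;())
    (2;(1))
    (2;(1))
    (3;())
    (3;(1))


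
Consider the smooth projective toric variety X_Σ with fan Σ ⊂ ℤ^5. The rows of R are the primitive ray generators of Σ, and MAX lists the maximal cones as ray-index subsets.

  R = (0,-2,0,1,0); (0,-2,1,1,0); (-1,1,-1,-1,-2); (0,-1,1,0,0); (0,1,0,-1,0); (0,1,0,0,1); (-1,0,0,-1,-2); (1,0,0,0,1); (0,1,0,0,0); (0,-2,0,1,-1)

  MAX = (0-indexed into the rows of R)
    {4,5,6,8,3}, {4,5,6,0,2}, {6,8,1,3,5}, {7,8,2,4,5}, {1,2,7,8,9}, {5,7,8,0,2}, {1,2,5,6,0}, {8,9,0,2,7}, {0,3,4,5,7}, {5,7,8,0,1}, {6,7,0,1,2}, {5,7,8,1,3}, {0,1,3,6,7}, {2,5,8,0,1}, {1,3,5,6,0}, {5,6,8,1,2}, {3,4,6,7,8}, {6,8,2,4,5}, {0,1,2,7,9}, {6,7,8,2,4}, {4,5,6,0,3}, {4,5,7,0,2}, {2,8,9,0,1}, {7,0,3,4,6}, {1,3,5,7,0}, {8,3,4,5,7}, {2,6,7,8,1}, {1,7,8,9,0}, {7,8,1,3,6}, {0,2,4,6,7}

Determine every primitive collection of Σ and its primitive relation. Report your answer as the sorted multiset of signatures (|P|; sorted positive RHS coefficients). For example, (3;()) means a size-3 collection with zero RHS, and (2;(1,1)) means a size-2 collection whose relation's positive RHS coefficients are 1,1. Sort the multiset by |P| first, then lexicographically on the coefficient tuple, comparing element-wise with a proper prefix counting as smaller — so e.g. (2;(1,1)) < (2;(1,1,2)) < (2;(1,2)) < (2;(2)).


Minimal non-faces — 12 found among 10 rays, 30 max cones:

  P = {1,4}:  v_{1} + v_{4} = v_{3}  ⟹  sig = (2;(1))
  P = {2,3}:  v_{2} + v_{3} = v_{6}  ⟹  sig = (2;(1))
  P = {5,9}:  v_{5} + v_{9} = v_{0} + v_{8}  ⟹  sig = (2;(1,1))
  P = {4,9}:  v_{4} + v_{9} = v_{1} + v_{2} + v_{7}  ⟹  sig = (2;(1,1,1))
  P = {3,9}:  v_{3} + v_{9} = 2·v_{1} + v_{2} + v_{7}  ⟹  sig = (2;(1,1,2))
  P = {6,9}:  v_{6} + v_{9} = 2·v_{1} + 2·v_{2} + v_{7}  ⟹  sig = (2;(1,2,2))
  P = {0,4,8}:  v_{0} + v_{4} + v_{8} = 0  ⟹  sig = (3;())
  P = {0,3,8}:  v_{0} + v_{3} + v_{8} = v_{1}  ⟹  sig = (3;(1))
  P = {5,6,7}:  v_{5} + v_{6} + v_{7} = v_{4}  ⟹  sig = (3;(1))
  P = {0,6,8}:  v_{0} + v_{6} + v_{8} = v_{1} + v_{2}  ⟹  sig = (3;(1,1))
  P = {1,2,5,7}:  v_{1} + v_{2} + v_{5} + v_{7} = 0  ⟹  sig = (4;())
  P = {0,1,2,7,8}:  v_{0} + v_{1} + v_{2} + v_{7} + v_{8} = v_{9}  ⟹  sig = (5;(1))

Sorted signature multiset PRS(X):
[(2;(1)), (2;(1)), (2;(1,1)), (2;(1,1,1)), (2;(1,1,2)), (2;(1,2,2)), (3;()), (3;(1)), (3;(1)), (3;(1,1)), (4;()), (5;(1))]


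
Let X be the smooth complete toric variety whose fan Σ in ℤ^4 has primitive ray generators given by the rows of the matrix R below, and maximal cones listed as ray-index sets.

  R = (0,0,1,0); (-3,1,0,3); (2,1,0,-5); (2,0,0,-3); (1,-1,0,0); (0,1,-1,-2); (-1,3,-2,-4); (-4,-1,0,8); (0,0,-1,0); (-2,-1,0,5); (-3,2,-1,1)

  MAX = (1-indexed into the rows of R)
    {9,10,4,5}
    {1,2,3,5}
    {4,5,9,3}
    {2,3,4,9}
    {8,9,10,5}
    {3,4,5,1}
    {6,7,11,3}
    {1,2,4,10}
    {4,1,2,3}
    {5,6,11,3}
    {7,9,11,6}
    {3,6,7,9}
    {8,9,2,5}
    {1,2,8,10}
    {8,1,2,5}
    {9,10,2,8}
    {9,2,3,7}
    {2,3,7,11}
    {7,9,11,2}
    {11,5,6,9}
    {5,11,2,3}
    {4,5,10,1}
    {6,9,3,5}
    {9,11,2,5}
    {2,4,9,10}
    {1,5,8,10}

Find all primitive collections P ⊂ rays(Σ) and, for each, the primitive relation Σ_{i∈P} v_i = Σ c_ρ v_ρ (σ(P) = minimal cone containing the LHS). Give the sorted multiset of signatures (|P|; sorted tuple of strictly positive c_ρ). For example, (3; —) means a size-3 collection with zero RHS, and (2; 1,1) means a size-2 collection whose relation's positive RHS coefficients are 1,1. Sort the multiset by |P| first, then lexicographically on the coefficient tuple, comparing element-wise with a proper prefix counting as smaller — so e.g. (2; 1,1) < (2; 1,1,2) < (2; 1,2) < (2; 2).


Σ has 22 primitive collections:

  P={1,9}:  v_{1} + v_{9} = 0 — sig = (2; —)
  P={3,10}:  v_{3} + v_{10} = 0 — sig = (2; —)
  P={2,6}:  v_{2} + v_{6} = v_{11} — sig = (2; 1)
  P={4,8}:  v_{4} + v_{8} = v_{10} — sig = (2; 1)
  P={1,7}:  v_{1} + v_{7} = v_{3} + v_{11} — sig = (2; 1,1)
  P={3,8}:  v_{3} + v_{8} = v_{2} + v_{5} — sig = (2; 1,1)
  P={4,6}:  v_{4} + v_{6} = v_{3} + v_{9} — sig = (2; 1,1)
  P={7,10}:  v_{7} + v_{10} = v_{9} + v_{11} — sig = (2; 1,1)
  P={1,6}:  v_{1} + v_{6} = v_{2} + v_{3} + v_{5} — sig = (2; 1,1,1)
  P={4,11}:  v_{4} + v_{11} = v_{2} + v_{3} + v_{9} — sig = (2; 1,1,1)
  P={6,10}:  v_{6} + v_{10} = v_{2} + v_{5} + v_{9} — sig = (2; 1,1,1)
  P={7,8}:  v_{7} + v_{8} = v_{2} + v_{5} + v_{9} + v_{11} — sig = (2; 1,1,1,1)
  P={1,11}:  v_{1} + v_{11} = 2·v_{2} + v_{3} + v_{5} — sig = (2; 1,1,2)
  P={10,11}:  v_{10} + v_{11} = 2·v_{2} + v_{5} + v_{9} — sig = (2; 1,1,2)
  P={4,7}:  v_{4} + v_{7} = v_{2} + 2·v_{3} + 2·v_{9} — sig = (2; 1,2,2)
  P={6,8}:  v_{6} + v_{8} = 2·v_{2} + 2·v_{5} + v_{9} — sig = (2; 1,2,2)
  P={8,11}:  v_{8} + v_{11} = 3·v_{2} + 2·v_{5} + v_{9} — sig = (2; 1,2,3)
  P={5,7}:  v_{5} + v_{7} = 2·v_{6} — sig = (2; 2)
  P={2,4,5}:  v_{2} + v_{4} + v_{5} = 0 — sig = (3; —)
  P={2,5,10}:  v_{2} + v_{5} + v_{10} = v_{8} — sig = (3; 1)
  P={3,9,11}:  v_{3} + v_{9} + v_{11} = v_{7} — sig = (3; 1)
  P={2,3,5,9}:  v_{2} + v_{3} + v_{5} + v_{9} = v_{6} — sig = (4; 1)

Hence PRS(X_Σ) =
    |P|=2: 18 collections, coeffs (), (), (1), (1), (1,1), (1,1), (1,1), (1,1), (1,1,1), (1,1,1), (1,1,1), (1,1,1,1), (1,1,2), (1,1,2), (1,2,2), (1,2,2), (1,2,3), (2)
    |P|=3: 3 collections, coeffs (), (1), (1)
    |P|=4: 1 collection, coeffs (1)


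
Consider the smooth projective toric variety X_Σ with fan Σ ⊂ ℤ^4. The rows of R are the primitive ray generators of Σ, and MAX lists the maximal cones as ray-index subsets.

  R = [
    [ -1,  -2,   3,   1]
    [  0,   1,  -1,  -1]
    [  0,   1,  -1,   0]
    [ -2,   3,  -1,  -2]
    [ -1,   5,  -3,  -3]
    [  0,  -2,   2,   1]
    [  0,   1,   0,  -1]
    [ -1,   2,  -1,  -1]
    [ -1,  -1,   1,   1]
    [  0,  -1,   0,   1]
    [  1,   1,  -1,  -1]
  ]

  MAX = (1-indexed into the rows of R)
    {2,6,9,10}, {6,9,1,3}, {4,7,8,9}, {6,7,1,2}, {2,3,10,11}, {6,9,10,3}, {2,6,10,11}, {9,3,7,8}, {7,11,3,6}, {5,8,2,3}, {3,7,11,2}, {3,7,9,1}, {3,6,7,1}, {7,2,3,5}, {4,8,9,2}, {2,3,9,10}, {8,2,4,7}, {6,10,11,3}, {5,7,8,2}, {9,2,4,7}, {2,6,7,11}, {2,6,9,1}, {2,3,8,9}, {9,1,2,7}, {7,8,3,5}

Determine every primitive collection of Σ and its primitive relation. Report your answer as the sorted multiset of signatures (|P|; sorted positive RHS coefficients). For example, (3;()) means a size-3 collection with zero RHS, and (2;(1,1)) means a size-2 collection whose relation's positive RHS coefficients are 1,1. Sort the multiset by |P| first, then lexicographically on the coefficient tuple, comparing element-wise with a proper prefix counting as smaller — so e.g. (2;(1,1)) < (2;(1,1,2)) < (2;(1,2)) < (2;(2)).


Σ has 25 primitive collections:

  {7,10}:  v_{7} + v_{10} = 0 — sig = (2;())
  {9,11}:  v_{9} + v_{11} = 0 — sig = (2;())
  {1,10}:  v_{1} + v_{10} = v_{6} + v_{9} — sig = (2;(1,1))
  {1,11}:  v_{1} + v_{11} = v_{6} + v_{7} — sig = (2;(1,1))
  {5,6}:  v_{5} + v_{6} = v_{7} + v_{8} — sig = (2;(1,1))
  {6,8}:  v_{6} + v_{8} = v_{7} + v_{9} — sig = (2;(1,1))
  {4,10}:  v_{4} + v_{10} = v_{2} + v_{8} + v_{9} — sig = (2;(1,1,1))
  {4,11}:  v_{4} + v_{11} = v_{2} + v_{7} + v_{8} — sig = (2;(1,1,1))
  {5,10}:  v_{5} + v_{10} = v_{2} + v_{3} + v_{8} — sig = (2;(1,1,1))
  {8,10}:  v_{8} + v_{10} = v_{2} + v_{3} + v_{9} — sig = (2;(1,1,1))
  {8,11}:  v_{8} + v_{11} = v_{2} + v_{3} + v_{7} — sig = (2;(1,1,1))
  {1,5}:  v_{1} + v_{5} = 2·v_{7} + v_{8} + v_{9} — sig = (2;(1,1,2))
  {4,5}:  v_{4} + v_{5} = v_{2} + v_{7} + 3·v_{8} — sig = (2;(1,1,3))
  {4,6}:  v_{4} + v_{6} = v_{2} + 2·v_{7} + 2·v_{9} — sig = (2;(1,2,2))
  {1,4}:  v_{1} + v_{4} = v_{2} + 3·v_{7} + 3·v_{9} — sig = (2;(1,3,3))
  {3,4}:  v_{3} + v_{4} = 2·v_{8} — sig = (2;(2))
  {5,9}:  v_{5} + v_{9} = 2·v_{8} — sig = (2;(2))
  {1,8}:  v_{1} + v_{8} = 2·v_{7} + 2·v_{9} — sig = (2;(2,2))
  {5,11}:  v_{5} + v_{11} = 2·v_{2} + 2·v_{3} + 2·v_{7} — sig = (2;(2,2,2))
  {2,3,6}:  v_{2} + v_{3} + v_{6} = 0 — sig = (3;())
  {6,7,9}:  v_{6} + v_{7} + v_{9} = v_{1} — sig = (3;(1))
  {1,2,3}:  v_{1} + v_{2} + v_{3} = v_{7} + v_{9} — sig = (3;(1,1))
  {2,3,7,8}:  v_{2} + v_{3} + v_{7} + v_{8} = v_{5} — sig = (4;(1))
  {2,3,7,9}:  v_{2} + v_{3} + v_{7} + v_{9} = v_{8} — sig = (4;(1))
  {2,7,8,9}:  v_{2} + v_{7} + v_{8} + v_{9} = v_{4} — sig = (4;(1))

so the primitive-relation signature multiset is
[(2;()), (2;()), (2;(1,1)), (2;(1,1)), (2;(1,1)), (2;(1,1)), (2;(1,1,1)), (2;(1,1,1)), (2;(1,1,1)), (2;(1,1,1)), (2;(1,1,1)), (2;(1,1,2)), (2;(1,1,3)), (2;(1,2,2)), (2;(1,3,3)), (2;(2)), (2;(2)), (2;(2,2)), (2;(2,2,2)), (3;()), (3;(1)), (3;(1,1)), (4;(1)), (4;(1)), (4;(1))]
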